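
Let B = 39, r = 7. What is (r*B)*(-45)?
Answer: -12285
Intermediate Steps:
(r*B)*(-45) = (7*39)*(-45) = 273*(-45) = -12285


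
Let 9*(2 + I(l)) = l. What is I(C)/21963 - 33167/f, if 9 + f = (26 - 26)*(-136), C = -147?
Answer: 242815552/65889 ≈ 3685.2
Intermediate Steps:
I(l) = -2 + l/9
f = -9 (f = -9 + (26 - 26)*(-136) = -9 + 0*(-136) = -9 + 0 = -9)
I(C)/21963 - 33167/f = (-2 + (1/9)*(-147))/21963 - 33167/(-9) = (-2 - 49/3)*(1/21963) - 33167*(-1/9) = -55/3*1/21963 + 33167/9 = -55/65889 + 33167/9 = 242815552/65889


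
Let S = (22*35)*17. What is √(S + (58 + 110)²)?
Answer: √41314 ≈ 203.26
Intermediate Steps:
S = 13090 (S = 770*17 = 13090)
√(S + (58 + 110)²) = √(13090 + (58 + 110)²) = √(13090 + 168²) = √(13090 + 28224) = √41314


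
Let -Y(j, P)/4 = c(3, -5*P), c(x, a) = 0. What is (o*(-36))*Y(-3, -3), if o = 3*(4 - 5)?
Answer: 0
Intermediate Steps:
Y(j, P) = 0 (Y(j, P) = -4*0 = 0)
o = -3 (o = 3*(-1) = -3)
(o*(-36))*Y(-3, -3) = -3*(-36)*0 = 108*0 = 0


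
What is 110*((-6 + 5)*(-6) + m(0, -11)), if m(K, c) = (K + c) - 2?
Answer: -770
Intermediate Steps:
m(K, c) = -2 + K + c
110*((-6 + 5)*(-6) + m(0, -11)) = 110*((-6 + 5)*(-6) + (-2 + 0 - 11)) = 110*(-1*(-6) - 13) = 110*(6 - 13) = 110*(-7) = -770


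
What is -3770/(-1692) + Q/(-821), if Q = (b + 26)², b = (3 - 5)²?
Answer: 786185/694566 ≈ 1.1319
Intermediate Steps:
b = 4 (b = (-2)² = 4)
Q = 900 (Q = (4 + 26)² = 30² = 900)
-3770/(-1692) + Q/(-821) = -3770/(-1692) + 900/(-821) = -3770*(-1/1692) + 900*(-1/821) = 1885/846 - 900/821 = 786185/694566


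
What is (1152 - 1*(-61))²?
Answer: 1471369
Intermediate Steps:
(1152 - 1*(-61))² = (1152 + 61)² = 1213² = 1471369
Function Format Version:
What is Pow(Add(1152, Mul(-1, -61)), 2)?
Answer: 1471369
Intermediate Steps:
Pow(Add(1152, Mul(-1, -61)), 2) = Pow(Add(1152, 61), 2) = Pow(1213, 2) = 1471369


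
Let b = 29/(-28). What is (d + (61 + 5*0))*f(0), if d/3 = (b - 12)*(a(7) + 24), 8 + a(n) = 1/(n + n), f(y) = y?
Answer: 0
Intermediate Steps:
b = -29/28 (b = 29*(-1/28) = -29/28 ≈ -1.0357)
a(n) = -8 + 1/(2*n) (a(n) = -8 + 1/(n + n) = -8 + 1/(2*n))
d = -246375/392 (d = 3*((-29/28 - 12)*((-8 + (1/2)/7) + 24)) = 3*(-365*((-8 + (1/2)*(1/7)) + 24)/28) = 3*(-365*((-8 + 1/14) + 24)/28) = 3*(-365*(-111/14 + 24)/28) = 3*(-365/28*225/14) = 3*(-82125/392) = -246375/392 ≈ -628.51)
(d + (61 + 5*0))*f(0) = (-246375/392 + (61 + 5*0))*0 = (-246375/392 + (61 + 0))*0 = (-246375/392 + 61)*0 = -222463/392*0 = 0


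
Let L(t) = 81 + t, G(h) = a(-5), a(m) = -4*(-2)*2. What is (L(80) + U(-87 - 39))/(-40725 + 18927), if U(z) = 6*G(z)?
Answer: -257/21798 ≈ -0.011790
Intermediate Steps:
a(m) = 16 (a(m) = 8*2 = 16)
G(h) = 16
U(z) = 96 (U(z) = 6*16 = 96)
(L(80) + U(-87 - 39))/(-40725 + 18927) = ((81 + 80) + 96)/(-40725 + 18927) = (161 + 96)/(-21798) = 257*(-1/21798) = -257/21798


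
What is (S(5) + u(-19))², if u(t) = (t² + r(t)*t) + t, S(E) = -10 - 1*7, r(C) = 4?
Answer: 62001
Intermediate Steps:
S(E) = -17 (S(E) = -10 - 7 = -17)
u(t) = t² + 5*t (u(t) = (t² + 4*t) + t = t² + 5*t)
(S(5) + u(-19))² = (-17 - 19*(5 - 19))² = (-17 - 19*(-14))² = (-17 + 266)² = 249² = 62001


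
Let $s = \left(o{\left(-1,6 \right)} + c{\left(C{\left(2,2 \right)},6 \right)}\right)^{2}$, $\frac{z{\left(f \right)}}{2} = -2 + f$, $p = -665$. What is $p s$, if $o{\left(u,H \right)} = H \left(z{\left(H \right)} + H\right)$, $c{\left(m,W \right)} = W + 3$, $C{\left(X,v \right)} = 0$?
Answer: $-5751585$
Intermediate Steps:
$z{\left(f \right)} = -4 + 2 f$ ($z{\left(f \right)} = 2 \left(-2 + f\right) = -4 + 2 f$)
$c{\left(m,W \right)} = 3 + W$
$o{\left(u,H \right)} = H \left(-4 + 3 H\right)$ ($o{\left(u,H \right)} = H \left(\left(-4 + 2 H\right) + H\right) = H \left(-4 + 3 H\right)$)
$s = 8649$ ($s = \left(6 \left(-4 + 3 \cdot 6\right) + \left(3 + 6\right)\right)^{2} = \left(6 \left(-4 + 18\right) + 9\right)^{2} = \left(6 \cdot 14 + 9\right)^{2} = \left(84 + 9\right)^{2} = 93^{2} = 8649$)
$p s = \left(-665\right) 8649 = -5751585$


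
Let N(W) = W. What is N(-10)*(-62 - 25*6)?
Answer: 2120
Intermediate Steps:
N(-10)*(-62 - 25*6) = -10*(-62 - 25*6) = -10*(-62 - 150) = -10*(-212) = 2120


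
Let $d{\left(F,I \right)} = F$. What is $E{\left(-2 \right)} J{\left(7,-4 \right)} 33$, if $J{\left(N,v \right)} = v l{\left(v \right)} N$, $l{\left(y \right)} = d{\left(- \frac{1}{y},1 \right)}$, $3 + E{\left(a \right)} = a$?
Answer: $1155$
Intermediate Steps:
$E{\left(a \right)} = -3 + a$
$l{\left(y \right)} = - \frac{1}{y}$
$J{\left(N,v \right)} = - N$ ($J{\left(N,v \right)} = v \left(- \frac{1}{v}\right) N = - N$)
$E{\left(-2 \right)} J{\left(7,-4 \right)} 33 = \left(-3 - 2\right) \left(\left(-1\right) 7\right) 33 = \left(-5\right) \left(-7\right) 33 = 35 \cdot 33 = 1155$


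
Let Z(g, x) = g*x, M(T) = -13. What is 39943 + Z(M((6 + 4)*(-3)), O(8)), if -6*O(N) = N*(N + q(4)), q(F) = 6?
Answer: 120557/3 ≈ 40186.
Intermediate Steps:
O(N) = -N*(6 + N)/6 (O(N) = -N*(N + 6)/6 = -N*(6 + N)/6)
39943 + Z(M((6 + 4)*(-3)), O(8)) = 39943 - (-13)*8*(6 + 8)/6 = 39943 - (-13)*8*14/6 = 39943 - 13*(-56/3) = 39943 + 728/3 = 120557/3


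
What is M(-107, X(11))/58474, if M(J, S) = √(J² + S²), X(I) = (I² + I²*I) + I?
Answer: √2151818/58474 ≈ 0.025086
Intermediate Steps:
X(I) = I + I² + I³ (X(I) = (I² + I³) + I = I + I² + I³)
M(-107, X(11))/58474 = √((-107)² + (11*(1 + 11 + 11²))²)/58474 = √(11449 + (11*(1 + 11 + 121))²)*(1/58474) = √(11449 + (11*133)²)*(1/58474) = √(11449 + 1463²)*(1/58474) = √(11449 + 2140369)*(1/58474) = √2151818*(1/58474) = √2151818/58474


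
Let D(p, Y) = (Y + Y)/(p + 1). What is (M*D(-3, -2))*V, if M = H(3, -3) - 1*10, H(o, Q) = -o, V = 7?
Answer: -182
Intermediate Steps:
D(p, Y) = 2*Y/(1 + p) (D(p, Y) = (2*Y)/(1 + p) = 2*Y/(1 + p))
M = -13 (M = -1*3 - 1*10 = -3 - 10 = -13)
(M*D(-3, -2))*V = -26*(-2)/(1 - 3)*7 = -26*(-2)/(-2)*7 = -26*(-2)*(-1)/2*7 = -13*2*7 = -26*7 = -182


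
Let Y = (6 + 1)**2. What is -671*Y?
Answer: -32879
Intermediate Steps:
Y = 49 (Y = 7**2 = 49)
-671*Y = -671*49 = -32879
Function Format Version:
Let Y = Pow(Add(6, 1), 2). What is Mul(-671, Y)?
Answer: -32879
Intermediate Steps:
Y = 49 (Y = Pow(7, 2) = 49)
Mul(-671, Y) = Mul(-671, 49) = -32879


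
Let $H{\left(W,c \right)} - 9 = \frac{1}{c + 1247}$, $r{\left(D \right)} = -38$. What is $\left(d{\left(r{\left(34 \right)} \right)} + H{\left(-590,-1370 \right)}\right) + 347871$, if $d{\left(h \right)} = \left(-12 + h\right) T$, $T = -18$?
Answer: $\frac{42899939}{123} \approx 3.4878 \cdot 10^{5}$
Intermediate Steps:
$d{\left(h \right)} = 216 - 18 h$ ($d{\left(h \right)} = \left(-12 + h\right) \left(-18\right) = 216 - 18 h$)
$H{\left(W,c \right)} = 9 + \frac{1}{1247 + c}$ ($H{\left(W,c \right)} = 9 + \frac{1}{c + 1247} = 9 + \frac{1}{1247 + c}$)
$\left(d{\left(r{\left(34 \right)} \right)} + H{\left(-590,-1370 \right)}\right) + 347871 = \left(\left(216 - -684\right) + \frac{11224 + 9 \left(-1370\right)}{1247 - 1370}\right) + 347871 = \left(\left(216 + 684\right) + \frac{11224 - 12330}{-123}\right) + 347871 = \left(900 - - \frac{1106}{123}\right) + 347871 = \left(900 + \frac{1106}{123}\right) + 347871 = \frac{111806}{123} + 347871 = \frac{42899939}{123}$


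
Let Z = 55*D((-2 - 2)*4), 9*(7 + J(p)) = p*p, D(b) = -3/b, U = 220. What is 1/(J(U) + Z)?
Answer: 144/774877 ≈ 0.00018584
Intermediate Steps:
J(p) = -7 + p²/9 (J(p) = -7 + (p*p)/9 = -7 + p²/9)
Z = 165/16 (Z = 55*(-3*1/(4*(-2 - 2))) = 55*(-3/((-4*4))) = 55*(-3/(-16)) = 55*(-3*(-1/16)) = 55*(3/16) = 165/16 ≈ 10.313)
1/(J(U) + Z) = 1/((-7 + (⅑)*220²) + 165/16) = 1/((-7 + (⅑)*48400) + 165/16) = 1/((-7 + 48400/9) + 165/16) = 1/(48337/9 + 165/16) = 1/(774877/144) = 144/774877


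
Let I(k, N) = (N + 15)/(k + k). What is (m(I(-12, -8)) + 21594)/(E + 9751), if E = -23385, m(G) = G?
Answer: -518249/327216 ≈ -1.5838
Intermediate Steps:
I(k, N) = (15 + N)/(2*k) (I(k, N) = (15 + N)/((2*k)) = (15 + N)*(1/(2*k)) = (15 + N)/(2*k))
(m(I(-12, -8)) + 21594)/(E + 9751) = ((½)*(15 - 8)/(-12) + 21594)/(-23385 + 9751) = ((½)*(-1/12)*7 + 21594)/(-13634) = (-7/24 + 21594)*(-1/13634) = (518249/24)*(-1/13634) = -518249/327216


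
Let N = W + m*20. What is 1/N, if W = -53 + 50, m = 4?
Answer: 1/77 ≈ 0.012987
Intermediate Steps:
W = -3
N = 77 (N = -3 + 4*20 = -3 + 80 = 77)
1/N = 1/77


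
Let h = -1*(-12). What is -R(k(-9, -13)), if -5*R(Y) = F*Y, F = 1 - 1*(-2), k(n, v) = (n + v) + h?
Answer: -6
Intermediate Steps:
h = 12
k(n, v) = 12 + n + v (k(n, v) = (n + v) + 12 = 12 + n + v)
F = 3 (F = 1 + 2 = 3)
R(Y) = -3*Y/5
-R(k(-9, -13)) = -(-3)*(12 - 9 - 13)/5 = -(-3)*(-10)/5 = -1*6 = -6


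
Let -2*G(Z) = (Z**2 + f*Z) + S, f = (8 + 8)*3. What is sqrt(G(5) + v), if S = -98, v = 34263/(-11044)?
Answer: I*sqrt(2640722557)/5522 ≈ 9.306*I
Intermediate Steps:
v = -34263/11044 (v = 34263*(-1/11044) = -34263/11044 ≈ -3.1024)
f = 48 (f = 16*3 = 48)
G(Z) = 49 - 24*Z - Z**2/2 (G(Z) = -((Z**2 + 48*Z) - 98)/2 = -(-98 + Z**2 + 48*Z)/2 = 49 - 24*Z - Z**2/2)
sqrt(G(5) + v) = sqrt((49 - 24*5 - 1/2*5**2) - 34263/11044) = sqrt((49 - 120 - 1/2*25) - 34263/11044) = sqrt((49 - 120 - 25/2) - 34263/11044) = sqrt(-167/2 - 34263/11044) = sqrt(-956437/11044) = I*sqrt(2640722557)/5522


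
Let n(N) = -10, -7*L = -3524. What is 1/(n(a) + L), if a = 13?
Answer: 7/3454 ≈ 0.0020266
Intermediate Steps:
L = 3524/7 (L = -⅐*(-3524) = 3524/7 ≈ 503.43)
1/(n(a) + L) = 1/(-10 + 3524/7) = 1/(3454/7) = 7/3454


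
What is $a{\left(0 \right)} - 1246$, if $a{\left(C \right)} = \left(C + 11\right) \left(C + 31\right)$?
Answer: $-905$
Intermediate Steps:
$a{\left(C \right)} = \left(11 + C\right) \left(31 + C\right)$
$a{\left(0 \right)} - 1246 = \left(341 + 0^{2} + 42 \cdot 0\right) - 1246 = \left(341 + 0 + 0\right) - 1246 = 341 - 1246 = -905$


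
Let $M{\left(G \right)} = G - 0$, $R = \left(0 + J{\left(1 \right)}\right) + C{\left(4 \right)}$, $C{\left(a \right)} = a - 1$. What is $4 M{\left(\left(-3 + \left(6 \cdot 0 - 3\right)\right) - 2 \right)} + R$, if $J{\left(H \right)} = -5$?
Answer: $-34$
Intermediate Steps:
$C{\left(a \right)} = -1 + a$
$R = -2$ ($R = \left(0 - 5\right) + \left(-1 + 4\right) = -5 + 3 = -2$)
$M{\left(G \right)} = G$ ($M{\left(G \right)} = G + 0 = G$)
$4 M{\left(\left(-3 + \left(6 \cdot 0 - 3\right)\right) - 2 \right)} + R = 4 \left(\left(-3 + \left(6 \cdot 0 - 3\right)\right) - 2\right) - 2 = 4 \left(\left(-3 + \left(0 - 3\right)\right) - 2\right) - 2 = 4 \left(\left(-3 - 3\right) - 2\right) - 2 = 4 \left(-6 - 2\right) - 2 = 4 \left(-8\right) - 2 = -32 - 2 = -34$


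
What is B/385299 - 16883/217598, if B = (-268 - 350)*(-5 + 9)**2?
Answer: -2885537347/27946763934 ≈ -0.10325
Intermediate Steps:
B = -9888 (B = -618*4**2 = -618*16 = -9888)
B/385299 - 16883/217598 = -9888/385299 - 16883/217598 = -9888*1/385299 - 16883*1/217598 = -3296/128433 - 16883/217598 = -2885537347/27946763934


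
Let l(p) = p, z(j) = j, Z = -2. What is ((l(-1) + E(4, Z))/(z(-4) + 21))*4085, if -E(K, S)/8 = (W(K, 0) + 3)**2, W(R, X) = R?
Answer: -1605405/17 ≈ -94436.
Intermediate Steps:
E(K, S) = -8*(3 + K)**2 (E(K, S) = -8*(K + 3)**2 = -8*(3 + K)**2)
((l(-1) + E(4, Z))/(z(-4) + 21))*4085 = ((-1 - 8*(3 + 4)**2)/(-4 + 21))*4085 = ((-1 - 8*7**2)/17)*4085 = ((-1 - 8*49)*(1/17))*4085 = ((-1 - 392)*(1/17))*4085 = -393*1/17*4085 = -393/17*4085 = -1605405/17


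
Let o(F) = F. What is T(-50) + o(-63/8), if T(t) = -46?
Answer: -431/8 ≈ -53.875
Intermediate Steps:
T(-50) + o(-63/8) = -46 - 63/8 = -431/8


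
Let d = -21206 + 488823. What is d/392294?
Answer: 467617/392294 ≈ 1.1920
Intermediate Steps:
d = 467617
d/392294 = 467617/392294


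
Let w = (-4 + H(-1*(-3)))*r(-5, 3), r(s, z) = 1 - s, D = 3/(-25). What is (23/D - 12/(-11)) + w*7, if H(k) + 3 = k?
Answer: -11833/33 ≈ -358.58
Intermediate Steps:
D = -3/25 (D = 3*(-1/25) = -3/25 ≈ -0.12000)
H(k) = -3 + k
w = -24 (w = (-4 + (-3 - 1*(-3)))*(1 - 1*(-5)) = (-4 + (-3 + 3))*(1 + 5) = (-4 + 0)*6 = -4*6 = -24)
(23/D - 12/(-11)) + w*7 = (23/(-3/25) - 12/(-11)) - 24*7 = (23*(-25/3) - 12*(-1/11)) - 168 = (-575/3 + 12/11) - 168 = -6289/33 - 168 = -11833/33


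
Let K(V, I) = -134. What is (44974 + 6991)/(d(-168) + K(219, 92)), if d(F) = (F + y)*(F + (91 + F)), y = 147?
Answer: 51965/5011 ≈ 10.370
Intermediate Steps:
d(F) = (91 + 2*F)*(147 + F) (d(F) = (F + 147)*(F + (91 + F)) = (147 + F)*(91 + 2*F) = (91 + 2*F)*(147 + F))
(44974 + 6991)/(d(-168) + K(219, 92)) = (44974 + 6991)/((13377 + 2*(-168)² + 385*(-168)) - 134) = 51965/((13377 + 2*28224 - 64680) - 134) = 51965/((13377 + 56448 - 64680) - 134) = 51965/(5145 - 134) = 51965/5011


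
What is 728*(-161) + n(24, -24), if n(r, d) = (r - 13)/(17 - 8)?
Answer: -1054861/9 ≈ -1.1721e+5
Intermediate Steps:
n(r, d) = -13/9 + r/9 (n(r, d) = (-13 + r)/9 = (-13 + r)*(⅑) = -13/9 + r/9)
728*(-161) + n(24, -24) = 728*(-161) + (-13/9 + (⅑)*24) = -117208 + (-13/9 + 8/3) = -117208 + 11/9 = -1054861/9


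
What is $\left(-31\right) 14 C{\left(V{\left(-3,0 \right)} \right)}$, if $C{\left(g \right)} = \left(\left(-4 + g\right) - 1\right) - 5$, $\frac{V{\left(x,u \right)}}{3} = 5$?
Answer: $-2170$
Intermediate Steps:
$V{\left(x,u \right)} = 15$ ($V{\left(x,u \right)} = 3 \cdot 5 = 15$)
$C{\left(g \right)} = -10 + g$ ($C{\left(g \right)} = \left(-5 + g\right) - 5 = -10 + g$)
$\left(-31\right) 14 C{\left(V{\left(-3,0 \right)} \right)} = \left(-31\right) 14 \left(-10 + 15\right) = \left(-434\right) 5 = -2170$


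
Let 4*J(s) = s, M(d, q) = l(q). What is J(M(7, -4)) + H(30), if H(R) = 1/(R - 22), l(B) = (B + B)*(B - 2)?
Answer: 97/8 ≈ 12.125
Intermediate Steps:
l(B) = 2*B*(-2 + B) (l(B) = (2*B)*(-2 + B) = 2*B*(-2 + B))
M(d, q) = 2*q*(-2 + q)
H(R) = 1/(-22 + R)
J(s) = s/4
J(M(7, -4)) + H(30) = (2*(-4)*(-2 - 4))/4 + 1/(-22 + 30) = (2*(-4)*(-6))/4 + 1/8 = (¼)*48 + ⅛ = 12 + ⅛ = 97/8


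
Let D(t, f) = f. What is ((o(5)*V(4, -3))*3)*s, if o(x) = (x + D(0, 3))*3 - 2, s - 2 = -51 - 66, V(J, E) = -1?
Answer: 7590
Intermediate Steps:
s = -115 (s = 2 + (-51 - 66) = 2 - 117 = -115)
o(x) = 7 + 3*x (o(x) = (x + 3)*3 - 2 = (3 + x)*3 - 2 = (9 + 3*x) - 2 = 7 + 3*x)
((o(5)*V(4, -3))*3)*s = (((7 + 3*5)*(-1))*3)*(-115) = (((7 + 15)*(-1))*3)*(-115) = ((22*(-1))*3)*(-115) = -22*3*(-115) = -66*(-115) = 7590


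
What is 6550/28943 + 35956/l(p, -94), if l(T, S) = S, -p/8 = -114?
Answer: -520029404/1360321 ≈ -382.28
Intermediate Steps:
p = 912 (p = -8*(-114) = 912)
6550/28943 + 35956/l(p, -94) = 6550/28943 + 35956/(-94) = 6550*(1/28943) + 35956*(-1/94) = 6550/28943 - 17978/47 = -520029404/1360321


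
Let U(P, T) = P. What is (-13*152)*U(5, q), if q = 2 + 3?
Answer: -9880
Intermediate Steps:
q = 5
(-13*152)*U(5, q) = -13*152*5 = -1976*5 = -9880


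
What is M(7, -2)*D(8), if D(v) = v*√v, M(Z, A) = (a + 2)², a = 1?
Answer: 144*√2 ≈ 203.65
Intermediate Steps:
M(Z, A) = 9 (M(Z, A) = (1 + 2)² = 3² = 9)
D(v) = v^(3/2)
M(7, -2)*D(8) = 9*8^(3/2) = 9*(16*√2) = 144*√2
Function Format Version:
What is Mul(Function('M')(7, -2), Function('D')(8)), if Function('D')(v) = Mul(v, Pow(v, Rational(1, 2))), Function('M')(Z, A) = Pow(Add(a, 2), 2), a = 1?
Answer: Mul(144, Pow(2, Rational(1, 2))) ≈ 203.65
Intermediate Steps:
Function('M')(Z, A) = 9 (Function('M')(Z, A) = Pow(Add(1, 2), 2) = Pow(3, 2) = 9)
Function('D')(v) = Pow(v, Rational(3, 2))
Mul(Function('M')(7, -2), Function('D')(8)) = Mul(9, Pow(8, Rational(3, 2))) = Mul(9, Mul(16, Pow(2, Rational(1, 2)))) = Mul(144, Pow(2, Rational(1, 2)))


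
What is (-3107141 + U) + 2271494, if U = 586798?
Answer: -248849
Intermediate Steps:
(-3107141 + U) + 2271494 = (-3107141 + 586798) + 2271494 = -2520343 + 2271494 = -248849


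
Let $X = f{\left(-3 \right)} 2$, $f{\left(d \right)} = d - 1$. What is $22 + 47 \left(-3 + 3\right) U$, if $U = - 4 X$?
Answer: $22$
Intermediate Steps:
$f{\left(d \right)} = -1 + d$
$X = -8$ ($X = \left(-1 - 3\right) 2 = \left(-4\right) 2 = -8$)
$U = 32$ ($U = \left(-4\right) \left(-8\right) = 32$)
$22 + 47 \left(-3 + 3\right) U = 22 + 47 \left(-3 + 3\right) 32 = 22 + 47 \cdot 0 \cdot 32 = 22 + 47 \cdot 0 = 22 + 0 = 22$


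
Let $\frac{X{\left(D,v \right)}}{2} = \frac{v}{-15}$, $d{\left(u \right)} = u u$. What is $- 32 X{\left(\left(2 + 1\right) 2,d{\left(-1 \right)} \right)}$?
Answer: $\frac{64}{15} \approx 4.2667$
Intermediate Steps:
$d{\left(u \right)} = u^{2}$
$X{\left(D,v \right)} = - \frac{2 v}{15}$ ($X{\left(D,v \right)} = 2 \frac{v}{-15} = 2 v \left(- \frac{1}{15}\right) = 2 \left(- \frac{v}{15}\right) = - \frac{2 v}{15}$)
$- 32 X{\left(\left(2 + 1\right) 2,d{\left(-1 \right)} \right)} = - 32 \left(- \frac{2 \left(-1\right)^{2}}{15}\right) = - 32 \left(\left(- \frac{2}{15}\right) 1\right) = \left(-32\right) \left(- \frac{2}{15}\right) = \frac{64}{15}$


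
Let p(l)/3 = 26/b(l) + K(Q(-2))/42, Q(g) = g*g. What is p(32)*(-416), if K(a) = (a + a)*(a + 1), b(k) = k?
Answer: -15418/7 ≈ -2202.6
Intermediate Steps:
Q(g) = g**2
K(a) = 2*a*(1 + a) (K(a) = (2*a)*(1 + a) = 2*a*(1 + a))
p(l) = 20/7 + 78/l (p(l) = 3*(26/l + (2*(-2)**2*(1 + (-2)**2))/42) = 3*(26/l + (2*4*(1 + 4))*(1/42)) = 3*(26/l + (2*4*5)*(1/42)) = 3*(26/l + 40*(1/42)) = 3*(26/l + 20/21) = 3*(20/21 + 26/l) = 20/7 + 78/l)
p(32)*(-416) = (20/7 + 78/32)*(-416) = (20/7 + 78*(1/32))*(-416) = (20/7 + 39/16)*(-416) = (593/112)*(-416) = -15418/7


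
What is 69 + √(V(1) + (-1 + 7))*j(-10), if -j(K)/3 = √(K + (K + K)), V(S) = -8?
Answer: 69 + 6*√15 ≈ 92.238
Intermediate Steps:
j(K) = -3*√3*√K (j(K) = -3*√(K + (K + K)) = -3*√(K + 2*K) = -3*√3*√K)
69 + √(V(1) + (-1 + 7))*j(-10) = 69 + √(-8 + (-1 + 7))*(-3*√3*√(-10)) = 69 + √(-8 + 6)*(-3*√3*I*√10) = 69 + √(-2)*(-3*I*√30) = 69 + (I*√2)*(-3*I*√30) = 69 + 6*√15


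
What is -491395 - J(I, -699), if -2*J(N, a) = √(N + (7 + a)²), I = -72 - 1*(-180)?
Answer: -491395 + √119743 ≈ -4.9105e+5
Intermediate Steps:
I = 108 (I = -72 + 180 = 108)
J(N, a) = -√(N + (7 + a)²)/2
-491395 - J(I, -699) = -491395 - (-1)*√(108 + (7 - 699)²)/2 = -491395 - (-1)*√(108 + (-692)²)/2 = -491395 - (-1)*√(108 + 478864)/2 = -491395 - (-1)*√478972/2 = -491395 - (-1)*2*√119743/2 = -491395 - (-1)*√119743 = -491395 + √119743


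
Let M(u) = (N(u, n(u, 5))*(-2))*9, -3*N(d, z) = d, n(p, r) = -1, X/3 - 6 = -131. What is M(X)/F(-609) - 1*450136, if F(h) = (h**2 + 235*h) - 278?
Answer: -51200270309/113744 ≈ -4.5014e+5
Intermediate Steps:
X = -375 (X = 18 + 3*(-131) = 18 - 393 = -375)
N(d, z) = -d/3
F(h) = -278 + h**2 + 235*h
M(u) = 6*u (M(u) = (-u/3*(-2))*9 = (2*u/3)*9 = 6*u)
M(X)/F(-609) - 1*450136 = (6*(-375))/(-278 + (-609)**2 + 235*(-609)) - 1*450136 = -2250/(-278 + 370881 - 143115) - 450136 = -2250/227488 - 450136 = -2250*1/227488 - 450136 = -1125/113744 - 450136 = -51200270309/113744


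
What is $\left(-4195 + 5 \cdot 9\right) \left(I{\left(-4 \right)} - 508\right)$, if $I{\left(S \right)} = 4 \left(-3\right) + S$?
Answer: $2174600$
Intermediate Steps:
$I{\left(S \right)} = -12 + S$
$\left(-4195 + 5 \cdot 9\right) \left(I{\left(-4 \right)} - 508\right) = \left(-4195 + 5 \cdot 9\right) \left(\left(-12 - 4\right) - 508\right) = \left(-4195 + 45\right) \left(-16 - 508\right) = \left(-4150\right) \left(-524\right) = 2174600$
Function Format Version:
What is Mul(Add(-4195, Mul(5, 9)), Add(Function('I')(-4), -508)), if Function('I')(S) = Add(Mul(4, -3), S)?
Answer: 2174600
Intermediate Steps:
Function('I')(S) = Add(-12, S)
Mul(Add(-4195, Mul(5, 9)), Add(Function('I')(-4), -508)) = Mul(Add(-4195, Mul(5, 9)), Add(Add(-12, -4), -508)) = Mul(Add(-4195, 45), Add(-16, -508)) = Mul(-4150, -524) = 2174600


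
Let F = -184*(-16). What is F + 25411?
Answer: 28355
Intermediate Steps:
F = 2944
F + 25411 = 2944 + 25411 = 28355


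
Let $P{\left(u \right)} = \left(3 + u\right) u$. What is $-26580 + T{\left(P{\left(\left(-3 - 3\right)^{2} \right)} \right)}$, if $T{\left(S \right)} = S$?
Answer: $-25176$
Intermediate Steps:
$P{\left(u \right)} = u \left(3 + u\right)$
$-26580 + T{\left(P{\left(\left(-3 - 3\right)^{2} \right)} \right)} = -26580 + \left(-3 - 3\right)^{2} \left(3 + \left(-3 - 3\right)^{2}\right) = -26580 + \left(-6\right)^{2} \left(3 + \left(-6\right)^{2}\right) = -26580 + 36 \left(3 + 36\right) = -26580 + 36 \cdot 39 = -26580 + 1404 = -25176$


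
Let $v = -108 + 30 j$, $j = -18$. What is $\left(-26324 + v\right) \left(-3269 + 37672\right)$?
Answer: $-927917716$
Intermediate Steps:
$v = -648$ ($v = -108 + 30 \left(-18\right) = -108 - 540 = -648$)
$\left(-26324 + v\right) \left(-3269 + 37672\right) = \left(-26324 - 648\right) \left(-3269 + 37672\right) = \left(-26972\right) 34403 = -927917716$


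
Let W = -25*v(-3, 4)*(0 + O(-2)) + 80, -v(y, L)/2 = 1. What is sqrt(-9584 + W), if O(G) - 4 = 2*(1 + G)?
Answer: 2*I*sqrt(2351) ≈ 96.974*I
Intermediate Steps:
v(y, L) = -2 (v(y, L) = -2*1 = -2)
O(G) = 6 + 2*G (O(G) = 4 + 2*(1 + G) = 4 + (2 + 2*G) = 6 + 2*G)
W = 180 (W = -(-50)*(0 + (6 + 2*(-2))) + 80 = -(-50)*(0 + (6 - 4)) + 80 = -(-50)*(0 + 2) + 80 = -(-50)*2 + 80 = -25*(-4) + 80 = 100 + 80 = 180)
sqrt(-9584 + W) = sqrt(-9584 + 180) = sqrt(-9404) = 2*I*sqrt(2351)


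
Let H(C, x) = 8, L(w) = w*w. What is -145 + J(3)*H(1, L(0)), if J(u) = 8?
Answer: -81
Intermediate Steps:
L(w) = w**2
-145 + J(3)*H(1, L(0)) = -145 + 8*8 = -145 + 64 = -81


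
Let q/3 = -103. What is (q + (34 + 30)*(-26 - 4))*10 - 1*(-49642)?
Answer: 27352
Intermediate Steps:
q = -309 (q = 3*(-103) = -309)
(q + (34 + 30)*(-26 - 4))*10 - 1*(-49642) = (-309 + (34 + 30)*(-26 - 4))*10 - 1*(-49642) = (-309 + 64*(-30))*10 + 49642 = (-309 - 1920)*10 + 49642 = -2229*10 + 49642 = -22290 + 49642 = 27352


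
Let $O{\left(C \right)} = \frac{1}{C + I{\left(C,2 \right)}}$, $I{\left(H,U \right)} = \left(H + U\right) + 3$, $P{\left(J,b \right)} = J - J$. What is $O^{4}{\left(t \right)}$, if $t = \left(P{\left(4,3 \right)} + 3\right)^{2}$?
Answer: $\frac{1}{279841} \approx 3.5735 \cdot 10^{-6}$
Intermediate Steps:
$P{\left(J,b \right)} = 0$
$I{\left(H,U \right)} = 3 + H + U$
$t = 9$ ($t = \left(0 + 3\right)^{2} = 3^{2} = 9$)
$O{\left(C \right)} = \frac{1}{5 + 2 C}$ ($O{\left(C \right)} = \frac{1}{C + \left(3 + C + 2\right)} = \frac{1}{C + \left(5 + C\right)} = \frac{1}{5 + 2 C}$)
$O^{4}{\left(t \right)} = \left(\frac{1}{5 + 2 \cdot 9}\right)^{4} = \left(\frac{1}{5 + 18}\right)^{4} = \left(\frac{1}{23}\right)^{4} = \frac{1}{279841}$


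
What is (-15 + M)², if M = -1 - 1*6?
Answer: 484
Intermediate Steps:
M = -7 (M = -1 - 6 = -7)
(-15 + M)² = (-15 - 7)² = (-22)² = 484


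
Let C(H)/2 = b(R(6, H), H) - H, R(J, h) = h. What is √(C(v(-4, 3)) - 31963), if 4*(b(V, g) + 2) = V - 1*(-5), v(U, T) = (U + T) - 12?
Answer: I*√31945 ≈ 178.73*I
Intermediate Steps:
v(U, T) = -12 + T + U (v(U, T) = (T + U) - 12 = -12 + T + U)
b(V, g) = -¾ + V/4 (b(V, g) = -2 + (V - 1*(-5))/4 = -2 + (V + 5)/4 = -2 + (5 + V)/4 = -2 + (5/4 + V/4) = -¾ + V/4)
C(H) = -3/2 - 3*H/2 (C(H) = 2*((-¾ + H/4) - H) = 2*(-¾ - 3*H/4) = -3/2 - 3*H/2)
√(C(v(-4, 3)) - 31963) = √((-3/2 - 3*(-12 + 3 - 4)/2) - 31963) = √((-3/2 - 3/2*(-13)) - 31963) = √((-3/2 + 39/2) - 31963) = √(18 - 31963) = √(-31945) = I*√31945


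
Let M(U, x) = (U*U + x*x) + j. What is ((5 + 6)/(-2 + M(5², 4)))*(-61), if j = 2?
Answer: -671/641 ≈ -1.0468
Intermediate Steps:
M(U, x) = 2 + U² + x² (M(U, x) = (U*U + x*x) + 2 = (U² + x²) + 2 = 2 + U² + x²)
((5 + 6)/(-2 + M(5², 4)))*(-61) = ((5 + 6)/(-2 + (2 + (5²)² + 4²)))*(-61) = (11/(-2 + (2 + 25² + 16)))*(-61) = (11/(-2 + (2 + 625 + 16)))*(-61) = (11/(-2 + 643))*(-61) = (11/641)*(-61) = -671/641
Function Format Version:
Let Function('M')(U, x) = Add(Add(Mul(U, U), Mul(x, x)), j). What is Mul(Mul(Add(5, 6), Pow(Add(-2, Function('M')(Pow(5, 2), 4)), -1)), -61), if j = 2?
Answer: Rational(-671, 641) ≈ -1.0468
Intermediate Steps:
Function('M')(U, x) = Add(2, Pow(U, 2), Pow(x, 2)) (Function('M')(U, x) = Add(Add(Mul(U, U), Mul(x, x)), 2) = Add(Add(Pow(U, 2), Pow(x, 2)), 2) = Add(2, Pow(U, 2), Pow(x, 2)))
Mul(Mul(Add(5, 6), Pow(Add(-2, Function('M')(Pow(5, 2), 4)), -1)), -61) = Mul(Mul(Add(5, 6), Pow(Add(-2, Add(2, Pow(Pow(5, 2), 2), Pow(4, 2))), -1)), -61) = Mul(Mul(11, Pow(Add(-2, Add(2, Pow(25, 2), 16)), -1)), -61) = Mul(Mul(11, Pow(Add(-2, Add(2, 625, 16)), -1)), -61) = Mul(Mul(11, Pow(Add(-2, 643), -1)), -61) = Mul(Mul(11, Pow(641, -1)), -61) = Mul(Mul(11, Rational(1, 641)), -61) = Mul(Rational(11, 641), -61) = Rational(-671, 641)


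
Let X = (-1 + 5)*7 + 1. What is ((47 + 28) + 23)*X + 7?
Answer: 2849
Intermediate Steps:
X = 29 (X = 4*7 + 1 = 28 + 1 = 29)
((47 + 28) + 23)*X + 7 = ((47 + 28) + 23)*29 + 7 = (75 + 23)*29 + 7 = 98*29 + 7 = 2842 + 7 = 2849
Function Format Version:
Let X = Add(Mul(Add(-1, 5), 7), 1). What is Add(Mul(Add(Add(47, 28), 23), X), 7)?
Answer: 2849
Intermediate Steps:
X = 29 (X = Add(Mul(4, 7), 1) = Add(28, 1) = 29)
Add(Mul(Add(Add(47, 28), 23), X), 7) = Add(Mul(Add(Add(47, 28), 23), 29), 7) = Add(Mul(Add(75, 23), 29), 7) = Add(Mul(98, 29), 7) = Add(2842, 7) = 2849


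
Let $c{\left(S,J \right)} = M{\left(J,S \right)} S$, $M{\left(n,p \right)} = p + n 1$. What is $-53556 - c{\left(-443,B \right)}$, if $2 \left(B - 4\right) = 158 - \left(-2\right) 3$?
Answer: $-211707$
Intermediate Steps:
$M{\left(n,p \right)} = n + p$ ($M{\left(n,p \right)} = p + n = n + p$)
$B = 86$ ($B = 4 + \frac{158 - \left(-2\right) 3}{2} = 4 + \frac{158 - -6}{2} = 4 + \frac{158 + 6}{2} = 4 + \frac{1}{2} \cdot 164 = 4 + 82 = 86$)
$c{\left(S,J \right)} = S \left(J + S\right)$ ($c{\left(S,J \right)} = \left(J + S\right) S = S \left(J + S\right)$)
$-53556 - c{\left(-443,B \right)} = -53556 - - 443 \left(86 - 443\right) = -53556 - \left(-443\right) \left(-357\right) = -53556 - 158151 = -211707$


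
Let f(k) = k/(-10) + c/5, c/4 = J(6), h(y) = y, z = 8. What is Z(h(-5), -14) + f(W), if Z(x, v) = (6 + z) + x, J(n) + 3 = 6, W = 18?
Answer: 48/5 ≈ 9.6000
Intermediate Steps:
J(n) = 3 (J(n) = -3 + 6 = 3)
Z(x, v) = 14 + x (Z(x, v) = (6 + 8) + x = 14 + x)
c = 12 (c = 4*3 = 12)
f(k) = 12/5 - k/10 (f(k) = k/(-10) + 12/5 = k*(-⅒) + 12*(⅕) = -k/10 + 12/5 = 12/5 - k/10)
Z(h(-5), -14) + f(W) = (14 - 5) + (12/5 - ⅒*18) = 9 + (12/5 - 9/5) = 9 + ⅗ = 48/5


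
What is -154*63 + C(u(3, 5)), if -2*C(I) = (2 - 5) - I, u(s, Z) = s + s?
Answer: -19395/2 ≈ -9697.5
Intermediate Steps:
u(s, Z) = 2*s
C(I) = 3/2 + I/2 (C(I) = -((2 - 5) - I)/2 = -(-3 - I)/2 = 3/2 + I/2)
-154*63 + C(u(3, 5)) = -154*63 + (3/2 + (2*3)/2) = -9702 + (3/2 + (½)*6) = -9702 + (3/2 + 3) = -9702 + 9/2 = -19395/2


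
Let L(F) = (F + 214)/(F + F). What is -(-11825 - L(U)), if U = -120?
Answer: 1418953/120 ≈ 11825.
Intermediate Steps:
L(F) = (214 + F)/(2*F) (L(F) = (214 + F)/((2*F)) = (214 + F)*(1/(2*F)) = (214 + F)/(2*F))
-(-11825 - L(U)) = -(-11825 - (214 - 120)/(2*(-120))) = -(-11825 - (-1)*94/(2*120)) = -(-11825 - 1*(-47/120)) = -(-11825 + 47/120) = -1*(-1418953/120) = 1418953/120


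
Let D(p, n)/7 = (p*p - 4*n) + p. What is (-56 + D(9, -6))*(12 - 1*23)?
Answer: -8162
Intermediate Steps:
D(p, n) = -28*n + 7*p + 7*p² (D(p, n) = 7*((p*p - 4*n) + p) = 7*((p² - 4*n) + p) = 7*(p + p² - 4*n) = -28*n + 7*p + 7*p²)
(-56 + D(9, -6))*(12 - 1*23) = (-56 + (-28*(-6) + 7*9 + 7*9²))*(12 - 1*23) = (-56 + (168 + 63 + 7*81))*(12 - 23) = (-56 + (168 + 63 + 567))*(-11) = (-56 + 798)*(-11) = 742*(-11) = -8162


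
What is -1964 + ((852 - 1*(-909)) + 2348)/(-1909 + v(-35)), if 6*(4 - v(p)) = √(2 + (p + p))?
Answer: (-1964*√17 + 11236587*I)/(√17 - 5715*I) ≈ -1966.2 + 0.0015561*I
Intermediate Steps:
v(p) = 4 - √(2 + 2*p)/6 (v(p) = 4 - √(2 + (p + p))/6 = 4 - √(2 + 2*p)/6)
-1964 + ((852 - 1*(-909)) + 2348)/(-1909 + v(-35)) = -1964 + ((852 - 1*(-909)) + 2348)/(-1909 + (4 - √(2 + 2*(-35))/6)) = -1964 + ((852 + 909) + 2348)/(-1909 + (4 - √(2 - 70)/6)) = -1964 + (1761 + 2348)/(-1909 + (4 - I*√17/3)) = -1964 + 4109/(-1909 + (4 - I*√17/3)) = -1964 + 4109/(-1905 - I*√17/3)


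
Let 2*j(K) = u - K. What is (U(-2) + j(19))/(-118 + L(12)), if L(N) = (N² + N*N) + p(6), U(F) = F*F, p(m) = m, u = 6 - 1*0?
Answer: -5/352 ≈ -0.014205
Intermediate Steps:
u = 6 (u = 6 + 0 = 6)
j(K) = 3 - K/2 (j(K) = (6 - K)/2 = 3 - K/2)
U(F) = F²
L(N) = 6 + 2*N² (L(N) = (N² + N*N) + 6 = (N² + N²) + 6 = 2*N² + 6 = 6 + 2*N²)
(U(-2) + j(19))/(-118 + L(12)) = ((-2)² + (3 - ½*19))/(-118 + (6 + 2*12²)) = (4 + (3 - 19/2))/(-118 + (6 + 2*144)) = (4 - 13/2)/(-118 + (6 + 288)) = -5/(2*(-118 + 294)) = -5/2/176 = -5/2*1/176 = -5/352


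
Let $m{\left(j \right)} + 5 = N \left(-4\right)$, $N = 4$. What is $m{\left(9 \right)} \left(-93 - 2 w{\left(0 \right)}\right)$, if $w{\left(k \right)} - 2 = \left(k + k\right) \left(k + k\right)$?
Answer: $2037$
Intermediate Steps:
$w{\left(k \right)} = 2 + 4 k^{2}$ ($w{\left(k \right)} = 2 + \left(k + k\right) \left(k + k\right) = 2 + 2 k 2 k = 2 + 4 k^{2}$)
$m{\left(j \right)} = -21$ ($m{\left(j \right)} = -5 + 4 \left(-4\right) = -5 - 16 = -21$)
$m{\left(9 \right)} \left(-93 - 2 w{\left(0 \right)}\right) = - 21 \left(-93 - 2 \left(2 + 4 \cdot 0^{2}\right)\right) = - 21 \left(-93 - 2 \left(2 + 4 \cdot 0\right)\right) = - 21 \left(-93 - 2 \left(2 + 0\right)\right) = - 21 \left(-93 - 4\right) = \left(-21\right) \left(-97\right) = 2037$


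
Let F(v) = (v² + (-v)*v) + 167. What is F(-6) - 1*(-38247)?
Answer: 38414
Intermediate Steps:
F(v) = 167 (F(v) = (v² - v²) + 167 = 0 + 167 = 167)
F(-6) - 1*(-38247) = 167 - 1*(-38247) = 167 + 38247 = 38414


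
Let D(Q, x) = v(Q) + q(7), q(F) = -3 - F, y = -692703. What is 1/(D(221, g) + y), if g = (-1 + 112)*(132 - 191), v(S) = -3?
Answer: -1/692716 ≈ -1.4436e-6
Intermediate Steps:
g = -6549 (g = 111*(-59) = -6549)
D(Q, x) = -13 (D(Q, x) = -3 + (-3 - 1*7) = -3 + (-3 - 7) = -3 - 10 = -13)
1/(D(221, g) + y) = 1/(-13 - 692703) = 1/(-692716) = -1/692716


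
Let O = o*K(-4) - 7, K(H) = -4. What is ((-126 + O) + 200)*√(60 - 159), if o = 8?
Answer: 105*I*√11 ≈ 348.25*I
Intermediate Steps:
O = -39 (O = 8*(-4) - 7 = -32 - 7 = -39)
((-126 + O) + 200)*√(60 - 159) = ((-126 - 39) + 200)*√(60 - 159) = (-165 + 200)*√(-99) = 35*(3*I*√11) = 105*I*√11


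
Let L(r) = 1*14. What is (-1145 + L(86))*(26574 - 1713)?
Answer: -28117791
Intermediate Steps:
L(r) = 14
(-1145 + L(86))*(26574 - 1713) = (-1145 + 14)*(26574 - 1713) = -1131*24861 = -28117791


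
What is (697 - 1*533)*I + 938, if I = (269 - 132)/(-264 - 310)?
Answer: 6292/7 ≈ 898.86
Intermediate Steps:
I = -137/574 (I = 137/(-574) = 137*(-1/574) = -137/574 ≈ -0.23868)
(697 - 1*533)*I + 938 = (697 - 1*533)*(-137/574) + 938 = (697 - 533)*(-137/574) + 938 = 164*(-137/574) + 938 = -274/7 + 938 = 6292/7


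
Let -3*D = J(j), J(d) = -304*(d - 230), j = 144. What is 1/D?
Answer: -3/26144 ≈ -0.00011475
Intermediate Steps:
J(d) = 69920 - 304*d (J(d) = -304*(-230 + d) = 69920 - 304*d)
D = -26144/3 (D = -(69920 - 304*144)/3 = -(69920 - 43776)/3 = -⅓*26144 = -26144/3 ≈ -8714.7)
1/D = 1/(-26144/3) = -3/26144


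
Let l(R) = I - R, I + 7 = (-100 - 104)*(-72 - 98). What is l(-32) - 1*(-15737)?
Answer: 50442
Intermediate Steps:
I = 34673 (I = -7 + (-100 - 104)*(-72 - 98) = -7 - 204*(-170) = -7 + 34680 = 34673)
l(R) = 34673 - R
l(-32) - 1*(-15737) = (34673 - 1*(-32)) - 1*(-15737) = (34673 + 32) + 15737 = 34705 + 15737 = 50442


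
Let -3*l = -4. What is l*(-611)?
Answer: -2444/3 ≈ -814.67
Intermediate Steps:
l = 4/3 (l = -1/3*(-4) = 4/3 ≈ 1.3333)
l*(-611) = (4/3)*(-611) = -2444/3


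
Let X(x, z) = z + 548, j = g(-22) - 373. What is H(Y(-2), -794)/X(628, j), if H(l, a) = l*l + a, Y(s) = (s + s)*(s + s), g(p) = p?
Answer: -538/153 ≈ -3.5163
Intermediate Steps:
Y(s) = 4*s² (Y(s) = (2*s)*(2*s) = 4*s²)
H(l, a) = a + l² (H(l, a) = l² + a = a + l²)
j = -395 (j = -22 - 373 = -395)
X(x, z) = 548 + z
H(Y(-2), -794)/X(628, j) = (-794 + (4*(-2)²)²)/(548 - 395) = (-794 + (4*4)²)/153 = (-794 + 16²)*(1/153) = (-794 + 256)*(1/153) = -538*1/153 = -538/153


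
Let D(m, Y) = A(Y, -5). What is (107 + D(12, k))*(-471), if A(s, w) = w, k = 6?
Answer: -48042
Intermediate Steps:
D(m, Y) = -5
(107 + D(12, k))*(-471) = (107 - 5)*(-471) = 102*(-471) = -48042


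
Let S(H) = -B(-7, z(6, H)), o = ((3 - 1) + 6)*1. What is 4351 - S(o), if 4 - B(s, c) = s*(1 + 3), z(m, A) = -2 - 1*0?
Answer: 4383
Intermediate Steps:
z(m, A) = -2 (z(m, A) = -2 + 0 = -2)
B(s, c) = 4 - 4*s (B(s, c) = 4 - s*(1 + 3) = 4 - s*4 = 4 - 4*s)
o = 8 (o = (2 + 6)*1 = 8*1 = 8)
S(H) = -32 (S(H) = -(4 - 4*(-7)) = -(4 + 28) = -1*32 = -32)
4351 - S(o) = 4351 - 1*(-32) = 4351 + 32 = 4383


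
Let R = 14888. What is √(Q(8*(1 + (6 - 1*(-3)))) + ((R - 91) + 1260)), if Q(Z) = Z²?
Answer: √22457 ≈ 149.86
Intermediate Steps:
√(Q(8*(1 + (6 - 1*(-3)))) + ((R - 91) + 1260)) = √((8*(1 + (6 - 1*(-3))))² + ((14888 - 91) + 1260)) = √((8*(1 + (6 + 3)))² + (14797 + 1260)) = √((8*(1 + 9))² + 16057) = √((8*10)² + 16057) = √(80² + 16057) = √(6400 + 16057) = √22457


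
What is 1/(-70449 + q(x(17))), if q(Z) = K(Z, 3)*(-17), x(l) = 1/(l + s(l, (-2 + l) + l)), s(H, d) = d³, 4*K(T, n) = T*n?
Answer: -131140/9238681911 ≈ -1.4195e-5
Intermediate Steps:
K(T, n) = T*n/4 (K(T, n) = (T*n)/4 = T*n/4)
x(l) = 1/(l + (-2 + 2*l)³) (x(l) = 1/(l + ((-2 + l) + l)³) = 1/(l + (-2 + 2*l)³))
q(Z) = -51*Z/4 (q(Z) = ((¼)*Z*3)*(-17) = (3*Z/4)*(-17) = -51*Z/4)
1/(-70449 + q(x(17))) = 1/(-70449 - 51/(4*(17 + 8*(-1 + 17)³))) = 1/(-70449 - 51/(4*(17 + 8*16³))) = 1/(-70449 - 51/(4*(17 + 8*4096))) = 1/(-70449 - 51/(4*(17 + 32768))) = 1/(-70449 - 51/4/32785) = 1/(-70449 - 51/4*1/32785) = 1/(-70449 - 51/131140) = 1/(-9238681911/131140) = -131140/9238681911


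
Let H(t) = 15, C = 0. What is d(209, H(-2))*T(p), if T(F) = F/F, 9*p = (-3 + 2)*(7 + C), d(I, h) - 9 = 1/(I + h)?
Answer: 2017/224 ≈ 9.0045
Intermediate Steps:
d(I, h) = 9 + 1/(I + h)
p = -7/9 (p = ((-3 + 2)*(7 + 0))/9 = (-1*7)/9 = (⅑)*(-7) = -7/9 ≈ -0.77778)
T(F) = 1
d(209, H(-2))*T(p) = ((1 + 9*209 + 9*15)/(209 + 15))*1 = ((1 + 1881 + 135)/224)*1 = ((1/224)*2017)*1 = (2017/224)*1 = 2017/224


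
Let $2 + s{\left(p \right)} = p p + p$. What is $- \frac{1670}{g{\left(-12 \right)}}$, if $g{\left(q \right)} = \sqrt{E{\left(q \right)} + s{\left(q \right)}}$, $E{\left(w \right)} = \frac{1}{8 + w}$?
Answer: $- \frac{3340 \sqrt{519}}{519} \approx -146.61$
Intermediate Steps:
$s{\left(p \right)} = -2 + p + p^{2}$ ($s{\left(p \right)} = -2 + \left(p p + p\right) = -2 + \left(p^{2} + p\right) = -2 + \left(p + p^{2}\right) = -2 + p + p^{2}$)
$g{\left(q \right)} = \sqrt{-2 + q + q^{2} + \frac{1}{8 + q}}$ ($g{\left(q \right)} = \sqrt{\frac{1}{8 + q} + \left(-2 + q + q^{2}\right)} = \sqrt{-2 + q + q^{2} + \frac{1}{8 + q}}$)
$- \frac{1670}{g{\left(-12 \right)}} = - \frac{1670}{\sqrt{\frac{1 + \left(8 - 12\right) \left(-2 - 12 + \left(-12\right)^{2}\right)}{8 - 12}}} = - \frac{1670}{\sqrt{\frac{1 - 4 \left(-2 - 12 + 144\right)}{-4}}} = - \frac{1670}{\sqrt{- \frac{1 - 520}{4}}} = - \frac{1670}{\sqrt{\left(- \frac{1}{4}\right) \left(-519\right)}} = - \frac{1670}{\sqrt{\frac{519}{4}}} = - \frac{1670}{\frac{1}{2} \sqrt{519}} = - 1670 \frac{2 \sqrt{519}}{519} = - \frac{3340 \sqrt{519}}{519}$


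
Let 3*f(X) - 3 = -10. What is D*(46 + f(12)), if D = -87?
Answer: -3799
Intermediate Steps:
f(X) = -7/3 (f(X) = 1 + (1/3)*(-10) = 1 - 10/3 = -7/3)
D*(46 + f(12)) = -87*(46 - 7/3) = -87*131/3 = -3799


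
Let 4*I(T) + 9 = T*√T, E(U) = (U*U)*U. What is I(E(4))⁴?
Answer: 64013554081/256 ≈ 2.5005e+8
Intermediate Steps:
E(U) = U³ (E(U) = U²*U = U³)
I(T) = -9/4 + T^(3/2)/4 (I(T) = -9/4 + (T*√T)/4 = -9/4 + T^(3/2)/4)
I(E(4))⁴ = (-9/4 + (4³)^(3/2)/4)⁴ = (-9/4 + 64^(3/2)/4)⁴ = (-9/4 + (¼)*512)⁴ = (-9/4 + 128)⁴ = (503/4)⁴ = 64013554081/256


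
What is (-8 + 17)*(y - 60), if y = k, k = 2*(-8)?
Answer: -684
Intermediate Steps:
k = -16
y = -16
(-8 + 17)*(y - 60) = (-8 + 17)*(-16 - 60) = 9*(-76) = -684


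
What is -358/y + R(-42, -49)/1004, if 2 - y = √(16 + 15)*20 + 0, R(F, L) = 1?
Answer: 182815/3111396 + 1790*√31/3099 ≈ 3.2747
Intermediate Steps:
y = 2 - 20*√31 (y = 2 - (√(16 + 15)*20 + 0) = 2 - (√31*20 + 0) = 2 - (20*√31 + 0) = 2 - 20*√31 ≈ -109.36)
-358/y + R(-42, -49)/1004 = -358/(2 - 20*√31) + 1/1004 = 1/1004 - 358/(2 - 20*√31)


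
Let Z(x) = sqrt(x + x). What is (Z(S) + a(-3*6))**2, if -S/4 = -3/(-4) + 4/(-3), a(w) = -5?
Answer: (15 - sqrt(42))**2/9 ≈ 8.0642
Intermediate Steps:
S = 7/3 (S = -4*(-3/(-4) + 4/(-3)) = -4*(-3*(-1/4) + 4*(-1/3)) = -4*(3/4 - 4/3) = -4*(-7/12) = 7/3 ≈ 2.3333)
Z(x) = sqrt(2)*sqrt(x) (Z(x) = sqrt(2*x) = sqrt(2)*sqrt(x))
(Z(S) + a(-3*6))**2 = (sqrt(2)*sqrt(7/3) - 5)**2 = (sqrt(2)*(sqrt(21)/3) - 5)**2 = (sqrt(42)/3 - 5)**2 = (-5 + sqrt(42)/3)**2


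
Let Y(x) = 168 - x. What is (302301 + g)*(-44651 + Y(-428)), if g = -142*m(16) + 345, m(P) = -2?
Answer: -13345581150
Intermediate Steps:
g = 629 (g = -142*(-2) + 345 = 284 + 345 = 629)
(302301 + g)*(-44651 + Y(-428)) = (302301 + 629)*(-44651 + (168 - 1*(-428))) = 302930*(-44651 + (168 + 428)) = 302930*(-44651 + 596) = 302930*(-44055) = -13345581150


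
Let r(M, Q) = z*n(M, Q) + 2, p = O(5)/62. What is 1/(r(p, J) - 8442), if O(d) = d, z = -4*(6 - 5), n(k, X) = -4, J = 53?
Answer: -1/8424 ≈ -0.00011871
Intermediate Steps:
z = -4 (z = -4*1 = -4)
p = 5/62 ≈ 0.080645
r(M, Q) = 18 (r(M, Q) = -4*(-4) + 2 = 16 + 2 = 18)
1/(r(p, J) - 8442) = 1/(18 - 8442) = 1/(-8424) = -1/8424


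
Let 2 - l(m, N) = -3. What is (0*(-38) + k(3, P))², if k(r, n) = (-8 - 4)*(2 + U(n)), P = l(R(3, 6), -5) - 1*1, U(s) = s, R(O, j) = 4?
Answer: 5184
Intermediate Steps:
l(m, N) = 5 (l(m, N) = 2 - 1*(-3) = 2 + 3 = 5)
P = 4 (P = 5 - 1*1 = 5 - 1 = 4)
k(r, n) = -24 - 12*n (k(r, n) = (-8 - 4)*(2 + n) = -12*(2 + n) = -24 - 12*n)
(0*(-38) + k(3, P))² = (0*(-38) + (-24 - 12*4))² = (0 + (-24 - 48))² = (0 - 72)² = (-72)² = 5184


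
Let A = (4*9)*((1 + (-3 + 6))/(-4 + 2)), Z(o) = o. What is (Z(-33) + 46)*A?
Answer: -936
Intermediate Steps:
A = -72 (A = 36*((1 + 3)/(-2)) = 36*(4*(-½)) = 36*(-2) = -72)
(Z(-33) + 46)*A = (-33 + 46)*(-72) = 13*(-72) = -936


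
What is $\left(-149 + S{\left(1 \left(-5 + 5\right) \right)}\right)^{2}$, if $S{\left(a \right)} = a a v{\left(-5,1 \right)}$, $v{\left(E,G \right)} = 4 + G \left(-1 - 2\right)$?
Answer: $22201$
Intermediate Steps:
$v{\left(E,G \right)} = 4 - 3 G$ ($v{\left(E,G \right)} = 4 + G \left(-1 - 2\right) = 4 + G \left(-3\right) = 4 - 3 G$)
$S{\left(a \right)} = a^{2}$ ($S{\left(a \right)} = a a \left(4 - 3\right) = a^{2} \left(4 - 3\right) = a^{2} \cdot 1 = a^{2}$)
$\left(-149 + S{\left(1 \left(-5 + 5\right) \right)}\right)^{2} = \left(-149 + \left(1 \left(-5 + 5\right)\right)^{2}\right)^{2} = \left(-149 + \left(1 \cdot 0\right)^{2}\right)^{2} = \left(-149 + 0^{2}\right)^{2} = \left(-149 + 0\right)^{2} = \left(-149\right)^{2} = 22201$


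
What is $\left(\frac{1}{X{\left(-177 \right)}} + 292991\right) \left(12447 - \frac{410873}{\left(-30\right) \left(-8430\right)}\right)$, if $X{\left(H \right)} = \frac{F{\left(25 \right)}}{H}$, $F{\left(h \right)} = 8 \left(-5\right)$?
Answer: $\frac{36887367223756859}{10116000} \approx 3.6464 \cdot 10^{9}$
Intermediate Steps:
$F{\left(h \right)} = -40$
$X{\left(H \right)} = - \frac{40}{H}$
$\left(\frac{1}{X{\left(-177 \right)}} + 292991\right) \left(12447 - \frac{410873}{\left(-30\right) \left(-8430\right)}\right) = \left(\frac{1}{\left(-40\right) \frac{1}{-177}} + 292991\right) \left(12447 - \frac{410873}{\left(-30\right) \left(-8430\right)}\right) = \left(\frac{1}{\left(-40\right) \left(- \frac{1}{177}\right)} + 292991\right) \left(12447 - \frac{410873}{252900}\right) = \left(\frac{1}{\frac{40}{177}} + 292991\right) \left(12447 - \frac{410873}{252900}\right) = \left(\frac{177}{40} + 292991\right) \left(12447 - \frac{410873}{252900}\right) = \frac{11719817}{40} \cdot \frac{3147435427}{252900} = \frac{36887367223756859}{10116000}$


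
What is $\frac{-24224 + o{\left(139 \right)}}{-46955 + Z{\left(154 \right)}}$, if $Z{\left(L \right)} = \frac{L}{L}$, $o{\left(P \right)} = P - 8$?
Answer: $\frac{24093}{46954} \approx 0.51312$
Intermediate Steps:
$o{\left(P \right)} = -8 + P$
$Z{\left(L \right)} = 1$
$\frac{-24224 + o{\left(139 \right)}}{-46955 + Z{\left(154 \right)}} = \frac{-24224 + \left(-8 + 139\right)}{-46955 + 1} = \frac{-24224 + 131}{-46954} = \left(-24093\right) \left(- \frac{1}{46954}\right) = \frac{24093}{46954}$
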